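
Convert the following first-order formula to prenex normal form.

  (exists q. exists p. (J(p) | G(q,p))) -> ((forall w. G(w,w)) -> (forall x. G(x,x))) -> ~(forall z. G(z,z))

forall q. forall p. forall w. exists x. exists z. (~J(p) & ~G(q,p) | G(w,w) & ~G(x,x) | ~G(z,z))

Rewrite implications/biconditionals: A → B as ¬A ∨ B.
  ~(exists q. exists p. (J(p) | G(q,p))) | ~(~(forall w. G(w,w)) | (forall x. G(x,x))) | ~(forall z. G(z,z))
Drive negations inward (¬∀x A ≡ ∃x ¬A, ¬∃x A ≡ ∀x ¬A, De Morgan for ∧/∨):
  (forall q. forall p. (~J(p) & ~G(q,p))) | (forall w. G(w,w)) & (exists x. ~G(x,x)) | (exists z. ~G(z,z))
All bound variables are already distinct, so no renaming is needed.
Finally move all quantifiers to the prefix:
  forall q. forall p. forall w. exists x. exists z. (~J(p) & ~G(q,p) | G(w,w) & ~G(x,x) | ~G(z,z))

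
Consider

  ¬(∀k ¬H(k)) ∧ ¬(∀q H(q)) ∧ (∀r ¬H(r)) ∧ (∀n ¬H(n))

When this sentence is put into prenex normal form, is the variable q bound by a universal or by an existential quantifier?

Drive negations inward (¬∀x A ≡ ∃x ¬A, ¬∃x A ≡ ∀x ¬A, De Morgan for ∧/∨):
  (∃k H(k)) ∧ (∃q ¬H(q)) ∧ (∀r ¬H(r)) ∧ (∀n ¬H(n))
All bound variables are already distinct, so no renaming is needed.
Finally move all quantifiers to the prefix:
  ∃k ∃q ∀r ∀n (H(k) ∧ ¬H(q) ∧ ¬H(r) ∧ ¬H(n))
The quantifier ∀q sits under an odd number of negations, so it flips to ∃q.

existential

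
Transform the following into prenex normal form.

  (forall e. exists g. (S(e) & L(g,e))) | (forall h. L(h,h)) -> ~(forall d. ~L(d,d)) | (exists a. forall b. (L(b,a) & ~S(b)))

exists e. forall g. exists h. exists d. exists a. forall b. ((~S(e) | ~L(g,e)) & ~L(h,h) | L(d,d) | L(b,a) & ~S(b))

First replace A → B with ¬A ∨ B.
  ~((forall e. exists g. (S(e) & L(g,e))) | (forall h. L(h,h))) | ~(forall d. ~L(d,d)) | (exists a. forall b. (L(b,a) & ~S(b)))
Drive negations inward (¬∀x A ≡ ∃x ¬A, ¬∃x A ≡ ∀x ¬A, De Morgan for ∧/∨):
  (exists e. forall g. (~S(e) | ~L(g,e))) & (exists h. ~L(h,h)) | (exists d. L(d,d)) | (exists a. forall b. (L(b,a) & ~S(b)))
All bound variables are already distinct, so no renaming is needed.
Finally move all quantifiers to the prefix:
  exists e. forall g. exists h. exists d. exists a. forall b. ((~S(e) | ~L(g,e)) & ~L(h,h) | L(d,d) | L(b,a) & ~S(b))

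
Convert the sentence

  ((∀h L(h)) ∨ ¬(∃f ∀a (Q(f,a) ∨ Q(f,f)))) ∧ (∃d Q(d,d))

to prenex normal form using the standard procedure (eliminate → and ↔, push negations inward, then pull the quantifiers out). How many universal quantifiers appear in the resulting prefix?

Drive negations inward (¬∀x A ≡ ∃x ¬A, ¬∃x A ≡ ∀x ¬A, De Morgan for ∧/∨):
  ((∀h L(h)) ∨ (∀f ∃a (¬Q(f,a) ∧ ¬Q(f,f)))) ∧ (∃d Q(d,d))
All bound variables are already distinct, so no renaming is needed.
Finally move all quantifiers to the prefix:
  ∀h ∀f ∃a ∃d ((L(h) ∨ ¬Q(f,a) ∧ ¬Q(f,f)) ∧ Q(d,d))
The prefix is ∀h ∀f ∃a ∃d: 2 universal, 2 existential.

2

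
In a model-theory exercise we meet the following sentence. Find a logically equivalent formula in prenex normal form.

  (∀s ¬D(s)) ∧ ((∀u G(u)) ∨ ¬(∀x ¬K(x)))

Drive negations inward (¬∀x A ≡ ∃x ¬A, ¬∃x A ≡ ∀x ¬A, De Morgan for ∧/∨):
  (∀s ¬D(s)) ∧ ((∀u G(u)) ∨ (∃x K(x)))
All bound variables are already distinct, so no renaming is needed.
Finally move all quantifiers to the prefix:
  ∀s ∀u ∃x (¬D(s) ∧ (G(u) ∨ K(x)))

∀s ∀u ∃x (¬D(s) ∧ (G(u) ∨ K(x)))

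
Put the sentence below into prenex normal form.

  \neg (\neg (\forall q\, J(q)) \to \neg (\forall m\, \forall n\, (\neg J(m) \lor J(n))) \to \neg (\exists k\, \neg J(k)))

\exists q\, \exists m\, \exists n\, \exists k\, (\neg J(q) \land J(m) \land \neg J(n) \land \neg J(k))

Eliminate → and ↔ using ¬ and ∨.
  \neg (\neg \neg (\forall q\, J(q)) \lor \neg \neg (\forall m\, \forall n\, (\neg J(m) \lor J(n))) \lor \neg (\exists k\, \neg J(k)))
Push ¬ through the quantifiers and connectives to reach negation normal form:
  (\exists q\, \neg J(q)) \land (\exists m\, \exists n\, (J(m) \land \neg J(n))) \land (\exists k\, \neg J(k))
All bound variables are already distinct, so no renaming is needed.
Pull the quantifiers to the front (each side's bound variable is not free in the other side):
  \exists q\, \exists m\, \exists n\, \exists k\, (\neg J(q) \land J(m) \land \neg J(n) \land \neg J(k))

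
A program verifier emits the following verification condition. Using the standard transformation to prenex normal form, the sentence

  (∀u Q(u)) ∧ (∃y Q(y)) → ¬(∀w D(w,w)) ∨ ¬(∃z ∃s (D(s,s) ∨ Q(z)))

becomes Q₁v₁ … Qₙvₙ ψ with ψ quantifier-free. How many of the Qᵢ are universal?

3

Rewrite implications/biconditionals: A → B as ¬A ∨ B.
  ¬((∀u Q(u)) ∧ (∃y Q(y))) ∨ ¬(∀w D(w,w)) ∨ ¬(∃z ∃s (D(s,s) ∨ Q(z)))
Push ¬ through the quantifiers and connectives to reach negation normal form:
  (∃u ¬Q(u)) ∨ (∀y ¬Q(y)) ∨ (∃w ¬D(w,w)) ∨ (∀z ∀s (¬D(s,s) ∧ ¬Q(z)))
All bound variables are already distinct, so no renaming is needed.
Extract every quantifier outward, since the variables are now distinct and don't occur free across branches:
  ∃u ∀y ∃w ∀z ∀s (¬Q(u) ∨ ¬Q(y) ∨ ¬D(w,w) ∨ ¬D(s,s) ∧ ¬Q(z))
The prefix is ∃u ∀y ∃w ∀z ∀s: 3 universal, 2 existential.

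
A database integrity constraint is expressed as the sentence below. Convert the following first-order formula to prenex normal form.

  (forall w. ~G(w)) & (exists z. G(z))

Finally move all quantifiers to the prefix:
  forall w. exists z. (~G(w) & G(z))

forall w. exists z. (~G(w) & G(z))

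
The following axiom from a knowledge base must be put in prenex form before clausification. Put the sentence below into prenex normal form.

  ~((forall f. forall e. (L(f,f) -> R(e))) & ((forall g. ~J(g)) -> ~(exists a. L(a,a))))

exists f. exists e. forall g. exists a. (L(f,f) & ~R(e) | ~J(g) & L(a,a))

First replace A → B with ¬A ∨ B.
  ~((forall f. forall e. (~L(f,f) | R(e))) & (~(forall g. ~J(g)) | ~(exists a. L(a,a))))
Push ¬ through the quantifiers and connectives to reach negation normal form:
  (exists f. exists e. (L(f,f) & ~R(e))) | (forall g. ~J(g)) & (exists a. L(a,a))
Extract every quantifier outward, since the variables are now distinct and don't occur free across branches:
  exists f. exists e. forall g. exists a. (L(f,f) & ~R(e) | ~J(g) & L(a,a))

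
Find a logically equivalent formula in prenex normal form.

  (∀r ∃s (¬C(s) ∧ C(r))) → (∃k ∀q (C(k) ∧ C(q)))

First replace A → B with ¬A ∨ B.
  ¬(∀r ∃s (¬C(s) ∧ C(r))) ∨ (∃k ∀q (C(k) ∧ C(q)))
Move each ¬ inward, flipping quantifiers it crosses:
  (∃r ∀s (C(s) ∨ ¬C(r))) ∨ (∃k ∀q (C(k) ∧ C(q)))
All bound variables are already distinct, so no renaming is needed.
Finally move all quantifiers to the prefix:
  ∃r ∀s ∃k ∀q (C(s) ∨ ¬C(r) ∨ C(k) ∧ C(q))

∃r ∀s ∃k ∀q (C(s) ∨ ¬C(r) ∨ C(k) ∧ C(q))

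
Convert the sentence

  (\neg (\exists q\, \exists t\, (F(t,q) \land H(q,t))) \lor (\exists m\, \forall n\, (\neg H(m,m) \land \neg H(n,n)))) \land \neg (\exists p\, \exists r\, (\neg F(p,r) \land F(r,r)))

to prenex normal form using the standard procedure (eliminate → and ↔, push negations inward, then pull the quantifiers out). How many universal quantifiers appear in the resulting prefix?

5

Move each ¬ inward, flipping quantifiers it crosses:
  ((\forall q\, \forall t\, (\neg F(t,q) \lor \neg H(q,t))) \lor (\exists m\, \forall n\, (\neg H(m,m) \land \neg H(n,n)))) \land (\forall p\, \forall r\, (F(p,r) \lor \neg F(r,r)))
Pull the quantifiers to the front (each side's bound variable is not free in the other side):
  \forall q\, \forall t\, \exists m\, \forall n\, \forall p\, \forall r\, ((\neg F(t,q) \lor \neg H(q,t) \lor \neg H(m,m) \land \neg H(n,n)) \land (F(p,r) \lor \neg F(r,r)))
The prefix is \forall q \forall t \exists m \forall n \forall p \forall r: 5 universal, 1 existential.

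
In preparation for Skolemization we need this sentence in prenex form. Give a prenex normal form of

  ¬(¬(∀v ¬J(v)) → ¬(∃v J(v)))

∃v ∃c (J(v) ∧ J(c))

Eliminate → and ↔ using ¬ and ∨.
  ¬(¬¬(∀v ¬J(v)) ∨ ¬(∃v J(v)))
Move each ¬ inward, flipping quantifiers it crosses:
  (∃v J(v)) ∧ (∃v J(v))
Rename bound variables to avoid capture: v↦c.
  (∃v J(v)) ∧ (∃c J(c))
Pull the quantifiers to the front (each side's bound variable is not free in the other side):
  ∃v ∃c (J(v) ∧ J(c))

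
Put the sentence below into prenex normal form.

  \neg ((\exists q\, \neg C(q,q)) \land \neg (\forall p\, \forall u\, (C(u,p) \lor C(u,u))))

Push ¬ through the quantifiers and connectives to reach negation normal form:
  (\forall q\, C(q,q)) \lor (\forall p\, \forall u\, (C(u,p) \lor C(u,u)))
All bound variables are already distinct, so no renaming is needed.
Pull the quantifiers to the front (each side's bound variable is not free in the other side):
  \forall q\, \forall p\, \forall u\, (C(q,q) \lor C(u,p) \lor C(u,u))

\forall q\, \forall p\, \forall u\, (C(q,q) \lor C(u,p) \lor C(u,u))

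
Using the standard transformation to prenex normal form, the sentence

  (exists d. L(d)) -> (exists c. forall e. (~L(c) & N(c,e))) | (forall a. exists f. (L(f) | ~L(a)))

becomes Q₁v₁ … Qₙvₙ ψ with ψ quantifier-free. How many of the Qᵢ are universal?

Rewrite implications/biconditionals: A → B as ¬A ∨ B.
  ~(exists d. L(d)) | (exists c. forall e. (~L(c) & N(c,e))) | (forall a. exists f. (L(f) | ~L(a)))
Move each ¬ inward, flipping quantifiers it crosses:
  (forall d. ~L(d)) | (exists c. forall e. (~L(c) & N(c,e))) | (forall a. exists f. (L(f) | ~L(a)))
Finally move all quantifiers to the prefix:
  forall d. exists c. forall e. forall a. exists f. (~L(d) | ~L(c) & N(c,e) | L(f) | ~L(a))
The prefix is forall d exists c forall e forall a exists f: 3 universal, 2 existential.

3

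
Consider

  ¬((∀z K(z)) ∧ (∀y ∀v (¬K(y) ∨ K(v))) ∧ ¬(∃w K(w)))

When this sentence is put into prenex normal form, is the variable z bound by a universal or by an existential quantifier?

existential

Push ¬ through the quantifiers and connectives to reach negation normal form:
  (∃z ¬K(z)) ∨ (∃y ∃v (K(y) ∧ ¬K(v))) ∨ (∃w K(w))
All bound variables are already distinct, so no renaming is needed.
Finally move all quantifiers to the prefix:
  ∃z ∃y ∃v ∃w (¬K(z) ∨ K(y) ∧ ¬K(v) ∨ K(w))
The quantifier ∀z sits under an odd number of negations, so it flips to ∃z.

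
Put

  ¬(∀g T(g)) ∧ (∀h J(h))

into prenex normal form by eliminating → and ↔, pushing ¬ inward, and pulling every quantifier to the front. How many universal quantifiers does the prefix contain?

1

Push ¬ through the quantifiers and connectives to reach negation normal form:
  (∃g ¬T(g)) ∧ (∀h J(h))
Pull the quantifiers to the front (each side's bound variable is not free in the other side):
  ∃g ∀h (¬T(g) ∧ J(h))
The prefix is ∃g ∀h: 1 universal, 1 existential.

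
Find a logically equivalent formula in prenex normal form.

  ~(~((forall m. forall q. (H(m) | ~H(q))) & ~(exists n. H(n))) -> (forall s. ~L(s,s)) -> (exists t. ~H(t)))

exists m. exists q. exists n. forall s. forall t. ((~H(m) & H(q) | H(n)) & ~L(s,s) & H(t))

Rewrite implications/biconditionals: A → B as ¬A ∨ B.
  ~(~~((forall m. forall q. (H(m) | ~H(q))) & ~(exists n. H(n))) | ~(forall s. ~L(s,s)) | (exists t. ~H(t)))
Push ¬ through the quantifiers and connectives to reach negation normal form:
  ((exists m. exists q. (~H(m) & H(q))) | (exists n. H(n))) & (forall s. ~L(s,s)) & (forall t. H(t))
Pull the quantifiers to the front (each side's bound variable is not free in the other side):
  exists m. exists q. exists n. forall s. forall t. ((~H(m) & H(q) | H(n)) & ~L(s,s) & H(t))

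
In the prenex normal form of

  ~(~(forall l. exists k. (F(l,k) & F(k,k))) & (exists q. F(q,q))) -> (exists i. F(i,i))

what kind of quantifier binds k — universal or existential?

Eliminate → and ↔ using ¬ and ∨.
  ~~(~(forall l. exists k. (F(l,k) & F(k,k))) & (exists q. F(q,q))) | (exists i. F(i,i))
Drive negations inward (¬∀x A ≡ ∃x ¬A, ¬∃x A ≡ ∀x ¬A, De Morgan for ∧/∨):
  (exists l. forall k. (~F(l,k) | ~F(k,k))) & (exists q. F(q,q)) | (exists i. F(i,i))
All bound variables are already distinct, so no renaming is needed.
Extract every quantifier outward, since the variables are now distinct and don't occur free across branches:
  exists l. forall k. exists q. exists i. ((~F(l,k) | ~F(k,k)) & F(q,q) | F(i,i))
The quantifier exists k sits under an odd number of negations (counting the antecedent side of each →), so it flips to forall k.

universal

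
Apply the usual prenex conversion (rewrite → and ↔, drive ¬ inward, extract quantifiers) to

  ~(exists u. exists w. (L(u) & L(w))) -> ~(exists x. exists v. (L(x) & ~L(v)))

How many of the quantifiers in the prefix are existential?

First replace A → B with ¬A ∨ B.
  ~~(exists u. exists w. (L(u) & L(w))) | ~(exists x. exists v. (L(x) & ~L(v)))
Move each ¬ inward, flipping quantifiers it crosses:
  (exists u. exists w. (L(u) & L(w))) | (forall x. forall v. (~L(x) | L(v)))
Extract every quantifier outward, since the variables are now distinct and don't occur free across branches:
  exists u. exists w. forall x. forall v. (L(u) & L(w) | ~L(x) | L(v))
The prefix is exists u exists w forall x forall v: 2 universal, 2 existential.

2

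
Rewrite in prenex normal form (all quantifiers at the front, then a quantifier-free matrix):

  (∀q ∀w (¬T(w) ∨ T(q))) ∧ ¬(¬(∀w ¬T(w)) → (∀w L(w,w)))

∀q ∀w ∃z ∃u1 ((¬T(w) ∨ T(q)) ∧ T(z) ∧ ¬L(u1,u1))

Eliminate → and ↔ using ¬ and ∨.
  (∀q ∀w (¬T(w) ∨ T(q))) ∧ ¬(¬¬(∀w ¬T(w)) ∨ (∀w L(w,w)))
Drive negations inward (¬∀x A ≡ ∃x ¬A, ¬∃x A ≡ ∀x ¬A, De Morgan for ∧/∨):
  (∀q ∀w (¬T(w) ∨ T(q))) ∧ (∃w T(w)) ∧ (∃w ¬L(w,w))
Give each quantifier a distinct variable: w↦z, w↦u1.
  (∀q ∀w (¬T(w) ∨ T(q))) ∧ (∃z T(z)) ∧ (∃u1 ¬L(u1,u1))
Pull the quantifiers to the front (each side's bound variable is not free in the other side):
  ∀q ∀w ∃z ∃u1 ((¬T(w) ∨ T(q)) ∧ T(z) ∧ ¬L(u1,u1))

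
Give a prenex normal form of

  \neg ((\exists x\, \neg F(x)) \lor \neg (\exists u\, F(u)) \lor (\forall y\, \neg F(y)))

Push ¬ through the quantifiers and connectives to reach negation normal form:
  (\forall x\, F(x)) \land (\exists u\, F(u)) \land (\exists y\, F(y))
All bound variables are already distinct, so no renaming is needed.
Finally move all quantifiers to the prefix:
  \forall x\, \exists u\, \exists y\, (F(x) \land F(u) \land F(y))

\forall x\, \exists u\, \exists y\, (F(x) \land F(u) \land F(y))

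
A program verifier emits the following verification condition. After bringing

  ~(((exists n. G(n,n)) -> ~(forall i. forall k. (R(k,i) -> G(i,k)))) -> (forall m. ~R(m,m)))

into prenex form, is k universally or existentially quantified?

existential

Rewrite implications/biconditionals: A → B as ¬A ∨ B.
  ~(~(~(exists n. G(n,n)) | ~(forall i. forall k. (~R(k,i) | G(i,k)))) | (forall m. ~R(m,m)))
Push ¬ through the quantifiers and connectives to reach negation normal form:
  ((forall n. ~G(n,n)) | (exists i. exists k. (R(k,i) & ~G(i,k)))) & (exists m. R(m,m))
All bound variables are already distinct, so no renaming is needed.
Pull the quantifiers to the front (each side's bound variable is not free in the other side):
  forall n. exists i. exists k. exists m. ((~G(n,n) | R(k,i) & ~G(i,k)) & R(m,m))
The quantifier forall k sits under an odd number of negations (counting the antecedent side of each →), so it flips to exists k.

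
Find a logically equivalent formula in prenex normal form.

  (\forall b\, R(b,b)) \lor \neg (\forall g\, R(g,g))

Drive negations inward (¬∀x A ≡ ∃x ¬A, ¬∃x A ≡ ∀x ¬A, De Morgan for ∧/∨):
  (\forall b\, R(b,b)) \lor (\exists g\, \neg R(g,g))
All bound variables are already distinct, so no renaming is needed.
Finally move all quantifiers to the prefix:
  \forall b\, \exists g\, (R(b,b) \lor \neg R(g,g))

\forall b\, \exists g\, (R(b,b) \lor \neg R(g,g))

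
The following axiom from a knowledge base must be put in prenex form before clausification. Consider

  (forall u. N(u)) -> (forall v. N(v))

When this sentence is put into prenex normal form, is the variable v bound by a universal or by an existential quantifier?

First replace A → B with ¬A ∨ B.
  ~(forall u. N(u)) | (forall v. N(v))
Drive negations inward (¬∀x A ≡ ∃x ¬A, ¬∃x A ≡ ∀x ¬A, De Morgan for ∧/∨):
  (exists u. ~N(u)) | (forall v. N(v))
All bound variables are already distinct, so no renaming is needed.
Finally move all quantifiers to the prefix:
  exists u. forall v. (~N(u) | N(v))
The quantifier forall v sits under an even number of negations (counting the antecedent side of each →), so it remains universal.

universal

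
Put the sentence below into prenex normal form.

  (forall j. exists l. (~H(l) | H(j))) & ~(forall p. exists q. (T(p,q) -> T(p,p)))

forall j. exists l. exists p. forall q. ((~H(l) | H(j)) & T(p,q) & ~T(p,p))

Rewrite implications/biconditionals: A → B as ¬A ∨ B.
  (forall j. exists l. (~H(l) | H(j))) & ~(forall p. exists q. (~T(p,q) | T(p,p)))
Drive negations inward (¬∀x A ≡ ∃x ¬A, ¬∃x A ≡ ∀x ¬A, De Morgan for ∧/∨):
  (forall j. exists l. (~H(l) | H(j))) & (exists p. forall q. (T(p,q) & ~T(p,p)))
Extract every quantifier outward, since the variables are now distinct and don't occur free across branches:
  forall j. exists l. exists p. forall q. ((~H(l) | H(j)) & T(p,q) & ~T(p,p))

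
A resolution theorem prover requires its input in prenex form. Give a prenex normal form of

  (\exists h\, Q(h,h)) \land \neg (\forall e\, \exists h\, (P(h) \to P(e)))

\exists h\, \exists e\, \forall s\, (Q(h,h) \land P(s) \land \neg P(e))

First replace A → B with ¬A ∨ B.
  (\exists h\, Q(h,h)) \land \neg (\forall e\, \exists h\, (\neg P(h) \lor P(e)))
Move each ¬ inward, flipping quantifiers it crosses:
  (\exists h\, Q(h,h)) \land (\exists e\, \forall h\, (P(h) \land \neg P(e)))
Give each quantifier a distinct variable: h↦s.
  (\exists h\, Q(h,h)) \land (\exists e\, \forall s\, (P(s) \land \neg P(e)))
Pull the quantifiers to the front (each side's bound variable is not free in the other side):
  \exists h\, \exists e\, \forall s\, (Q(h,h) \land P(s) \land \neg P(e))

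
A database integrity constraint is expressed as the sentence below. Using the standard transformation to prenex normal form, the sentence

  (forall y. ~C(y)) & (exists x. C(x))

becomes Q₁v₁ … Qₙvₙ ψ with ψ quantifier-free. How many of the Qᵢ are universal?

All bound variables are already distinct, so no renaming is needed.
Extract every quantifier outward, since the variables are now distinct and don't occur free across branches:
  forall y. exists x. (~C(y) & C(x))
The prefix is forall y exists x: 1 universal, 1 existential.

1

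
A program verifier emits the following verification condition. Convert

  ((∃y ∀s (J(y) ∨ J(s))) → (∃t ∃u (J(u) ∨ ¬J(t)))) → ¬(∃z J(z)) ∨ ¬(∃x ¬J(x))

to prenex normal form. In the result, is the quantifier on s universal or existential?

Rewrite implications/biconditionals: A → B as ¬A ∨ B.
  ¬(¬(∃y ∀s (J(y) ∨ J(s))) ∨ (∃t ∃u (J(u) ∨ ¬J(t)))) ∨ ¬(∃z J(z)) ∨ ¬(∃x ¬J(x))
Push ¬ through the quantifiers and connectives to reach negation normal form:
  (∃y ∀s (J(y) ∨ J(s))) ∧ (∀t ∀u (¬J(u) ∧ J(t))) ∨ (∀z ¬J(z)) ∨ (∀x J(x))
All bound variables are already distinct, so no renaming is needed.
Pull the quantifiers to the front (each side's bound variable is not free in the other side):
  ∃y ∀s ∀t ∀u ∀z ∀x ((J(y) ∨ J(s)) ∧ ¬J(u) ∧ J(t) ∨ ¬J(z) ∨ J(x))
The quantifier ∀s sits under an even number of negations (counting the antecedent side of each →), so it remains universal.

universal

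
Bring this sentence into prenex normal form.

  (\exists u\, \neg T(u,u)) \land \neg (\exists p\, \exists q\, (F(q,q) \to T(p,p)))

First replace A → B with ¬A ∨ B.
  (\exists u\, \neg T(u,u)) \land \neg (\exists p\, \exists q\, (\neg F(q,q) \lor T(p,p)))
Drive negations inward (¬∀x A ≡ ∃x ¬A, ¬∃x A ≡ ∀x ¬A, De Morgan for ∧/∨):
  (\exists u\, \neg T(u,u)) \land (\forall p\, \forall q\, (F(q,q) \land \neg T(p,p)))
All bound variables are already distinct, so no renaming is needed.
Pull the quantifiers to the front (each side's bound variable is not free in the other side):
  \exists u\, \forall p\, \forall q\, (\neg T(u,u) \land F(q,q) \land \neg T(p,p))

\exists u\, \forall p\, \forall q\, (\neg T(u,u) \land F(q,q) \land \neg T(p,p))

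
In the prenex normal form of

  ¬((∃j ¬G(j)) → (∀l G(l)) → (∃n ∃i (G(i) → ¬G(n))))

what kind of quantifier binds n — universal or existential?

universal

Rewrite implications/biconditionals: A → B as ¬A ∨ B.
  ¬(¬(∃j ¬G(j)) ∨ ¬(∀l G(l)) ∨ (∃n ∃i (¬G(i) ∨ ¬G(n))))
Push ¬ through the quantifiers and connectives to reach negation normal form:
  (∃j ¬G(j)) ∧ (∀l G(l)) ∧ (∀n ∀i (G(i) ∧ G(n)))
Extract every quantifier outward, since the variables are now distinct and don't occur free across branches:
  ∃j ∀l ∀n ∀i (¬G(j) ∧ G(l) ∧ G(i) ∧ G(n))
The quantifier ∃n sits under an odd number of negations (counting the antecedent side of each →), so it flips to ∀n.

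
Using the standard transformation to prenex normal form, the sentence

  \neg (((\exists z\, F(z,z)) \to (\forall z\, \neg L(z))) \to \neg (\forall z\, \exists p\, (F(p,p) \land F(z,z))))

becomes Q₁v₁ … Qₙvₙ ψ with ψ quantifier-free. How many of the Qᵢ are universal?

Rewrite implications/biconditionals: A → B as ¬A ∨ B.
  \neg (\neg (\neg (\exists z\, F(z,z)) \lor (\forall z\, \neg L(z))) \lor \neg (\forall z\, \exists p\, (F(p,p) \land F(z,z))))
Drive negations inward (¬∀x A ≡ ∃x ¬A, ¬∃x A ≡ ∀x ¬A, De Morgan for ∧/∨):
  ((\forall z\, \neg F(z,z)) \lor (\forall z\, \neg L(z))) \land (\forall z\, \exists p\, (F(p,p) \land F(z,z)))
Give each quantifier a distinct variable: z↦w, z↦s.
  ((\forall z\, \neg F(z,z)) \lor (\forall w\, \neg L(w))) \land (\forall s\, \exists p\, (F(p,p) \land F(s,s)))
Finally move all quantifiers to the prefix:
  \forall z\, \forall w\, \forall s\, \exists p\, ((\neg F(z,z) \lor \neg L(w)) \land F(p,p) \land F(s,s))
The prefix is \forall z \forall w \forall s \exists p: 3 universal, 1 existential.

3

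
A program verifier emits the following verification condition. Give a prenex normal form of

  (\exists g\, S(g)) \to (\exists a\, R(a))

\forall g\, \exists a\, (\neg S(g) \lor R(a))

Rewrite implications/biconditionals: A → B as ¬A ∨ B.
  \neg (\exists g\, S(g)) \lor (\exists a\, R(a))
Drive negations inward (¬∀x A ≡ ∃x ¬A, ¬∃x A ≡ ∀x ¬A, De Morgan for ∧/∨):
  (\forall g\, \neg S(g)) \lor (\exists a\, R(a))
All bound variables are already distinct, so no renaming is needed.
Finally move all quantifiers to the prefix:
  \forall g\, \exists a\, (\neg S(g) \lor R(a))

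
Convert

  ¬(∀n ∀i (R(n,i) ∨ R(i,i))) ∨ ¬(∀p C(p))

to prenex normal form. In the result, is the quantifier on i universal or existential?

existential

Push ¬ through the quantifiers and connectives to reach negation normal form:
  (∃n ∃i (¬R(n,i) ∧ ¬R(i,i))) ∨ (∃p ¬C(p))
All bound variables are already distinct, so no renaming is needed.
Pull the quantifiers to the front (each side's bound variable is not free in the other side):
  ∃n ∃i ∃p (¬R(n,i) ∧ ¬R(i,i) ∨ ¬C(p))
The quantifier ∀i sits under an odd number of negations, so it flips to ∃i.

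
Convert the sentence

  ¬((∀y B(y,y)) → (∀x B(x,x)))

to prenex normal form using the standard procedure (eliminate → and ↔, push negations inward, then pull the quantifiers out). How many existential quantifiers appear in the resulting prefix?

Eliminate → and ↔ using ¬ and ∨.
  ¬(¬(∀y B(y,y)) ∨ (∀x B(x,x)))
Push ¬ through the quantifiers and connectives to reach negation normal form:
  (∀y B(y,y)) ∧ (∃x ¬B(x,x))
Pull the quantifiers to the front (each side's bound variable is not free in the other side):
  ∀y ∃x (B(y,y) ∧ ¬B(x,x))
The prefix is ∀y ∃x: 1 universal, 1 existential.

1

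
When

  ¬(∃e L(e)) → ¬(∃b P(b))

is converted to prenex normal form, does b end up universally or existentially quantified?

universal

Rewrite implications/biconditionals: A → B as ¬A ∨ B.
  ¬¬(∃e L(e)) ∨ ¬(∃b P(b))
Move each ¬ inward, flipping quantifiers it crosses:
  (∃e L(e)) ∨ (∀b ¬P(b))
All bound variables are already distinct, so no renaming is needed.
Extract every quantifier outward, since the variables are now distinct and don't occur free across branches:
  ∃e ∀b (L(e) ∨ ¬P(b))
The quantifier ∃b sits under an odd number of negations (counting the antecedent side of each →), so it flips to ∀b.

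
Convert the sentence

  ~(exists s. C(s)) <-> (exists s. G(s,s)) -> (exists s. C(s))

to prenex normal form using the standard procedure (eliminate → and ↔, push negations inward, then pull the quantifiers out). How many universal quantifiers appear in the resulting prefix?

3

First replace A → B with ¬A ∨ B; A ↔ B as (¬A ∨ B) ∧ (¬B ∨ A).
  (~~(exists s. C(s)) | ~(exists s. G(s,s)) | (exists s. C(s))) & (~(~(exists s. G(s,s)) | (exists s. C(s))) | ~(exists s. C(s)))
Move each ¬ inward, flipping quantifiers it crosses:
  ((exists s. C(s)) | (forall s. ~G(s,s)) | (exists s. C(s))) & ((exists s. G(s,s)) & (forall s. ~C(s)) | (forall s. ~C(s)))
Rename bound variables to avoid capture: s↦w1, s↦v1, s↦v, s↦u1, s↦y.
  ((exists s. C(s)) | (forall w1. ~G(w1,w1)) | (exists v1. C(v1))) & ((exists v. G(v,v)) & (forall u1. ~C(u1)) | (forall y. ~C(y)))
Extract every quantifier outward, since the variables are now distinct and don't occur free across branches:
  exists s. forall w1. exists v1. exists v. forall u1. forall y. ((C(s) | ~G(w1,w1) | C(v1)) & (G(v,v) & ~C(u1) | ~C(y)))
The prefix is exists s forall w1 exists v1 exists v forall u1 forall y: 3 universal, 3 existential.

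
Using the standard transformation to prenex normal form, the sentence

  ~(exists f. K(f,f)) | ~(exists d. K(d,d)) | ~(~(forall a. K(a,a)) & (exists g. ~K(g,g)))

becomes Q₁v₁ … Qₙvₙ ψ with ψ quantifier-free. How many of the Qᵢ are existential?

Move each ¬ inward, flipping quantifiers it crosses:
  (forall f. ~K(f,f)) | (forall d. ~K(d,d)) | (forall a. K(a,a)) | (forall g. K(g,g))
All bound variables are already distinct, so no renaming is needed.
Extract every quantifier outward, since the variables are now distinct and don't occur free across branches:
  forall f. forall d. forall a. forall g. (~K(f,f) | ~K(d,d) | K(a,a) | K(g,g))
The prefix is forall f forall d forall a forall g: 4 universal, 0 existential.

0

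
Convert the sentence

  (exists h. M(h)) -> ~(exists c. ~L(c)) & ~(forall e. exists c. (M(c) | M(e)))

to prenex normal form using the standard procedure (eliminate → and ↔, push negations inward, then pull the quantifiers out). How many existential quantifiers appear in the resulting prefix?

First replace A → B with ¬A ∨ B.
  ~(exists h. M(h)) | ~(exists c. ~L(c)) & ~(forall e. exists c. (M(c) | M(e)))
Move each ¬ inward, flipping quantifiers it crosses:
  (forall h. ~M(h)) | (forall c. L(c)) & (exists e. forall c. (~M(c) & ~M(e)))
Give each quantifier a distinct variable: c↦x.
  (forall h. ~M(h)) | (forall c. L(c)) & (exists e. forall x. (~M(x) & ~M(e)))
Extract every quantifier outward, since the variables are now distinct and don't occur free across branches:
  forall h. forall c. exists e. forall x. (~M(h) | L(c) & ~M(x) & ~M(e))
The prefix is forall h forall c exists e forall x: 3 universal, 1 existential.

1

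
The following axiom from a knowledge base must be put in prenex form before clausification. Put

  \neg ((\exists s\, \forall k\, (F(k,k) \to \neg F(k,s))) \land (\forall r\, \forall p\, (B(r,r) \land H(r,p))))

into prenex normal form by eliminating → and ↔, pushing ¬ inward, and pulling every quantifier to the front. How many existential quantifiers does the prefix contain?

3

First replace A → B with ¬A ∨ B.
  \neg ((\exists s\, \forall k\, (\neg F(k,k) \lor \neg F(k,s))) \land (\forall r\, \forall p\, (B(r,r) \land H(r,p))))
Drive negations inward (¬∀x A ≡ ∃x ¬A, ¬∃x A ≡ ∀x ¬A, De Morgan for ∧/∨):
  (\forall s\, \exists k\, (F(k,k) \land F(k,s))) \lor (\exists r\, \exists p\, (\neg B(r,r) \lor \neg H(r,p)))
All bound variables are already distinct, so no renaming is needed.
Pull the quantifiers to the front (each side's bound variable is not free in the other side):
  \forall s\, \exists k\, \exists r\, \exists p\, (F(k,k) \land F(k,s) \lor \neg B(r,r) \lor \neg H(r,p))
The prefix is \forall s \exists k \exists r \exists p: 1 universal, 3 existential.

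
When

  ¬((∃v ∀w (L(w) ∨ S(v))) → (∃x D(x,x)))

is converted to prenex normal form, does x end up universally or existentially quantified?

universal

Rewrite implications/biconditionals: A → B as ¬A ∨ B.
  ¬(¬(∃v ∀w (L(w) ∨ S(v))) ∨ (∃x D(x,x)))
Drive negations inward (¬∀x A ≡ ∃x ¬A, ¬∃x A ≡ ∀x ¬A, De Morgan for ∧/∨):
  (∃v ∀w (L(w) ∨ S(v))) ∧ (∀x ¬D(x,x))
Pull the quantifiers to the front (each side's bound variable is not free in the other side):
  ∃v ∀w ∀x ((L(w) ∨ S(v)) ∧ ¬D(x,x))
The quantifier ∃x sits under an odd number of negations (counting the antecedent side of each →), so it flips to ∀x.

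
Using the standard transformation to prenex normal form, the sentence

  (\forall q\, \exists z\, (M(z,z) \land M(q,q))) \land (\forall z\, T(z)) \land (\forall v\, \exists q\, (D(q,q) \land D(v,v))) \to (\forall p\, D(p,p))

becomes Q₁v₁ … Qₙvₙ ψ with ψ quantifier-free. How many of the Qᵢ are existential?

3

Rewrite implications/biconditionals: A → B as ¬A ∨ B.
  \neg ((\forall q\, \exists z\, (M(z,z) \land M(q,q))) \land (\forall z\, T(z)) \land (\forall v\, \exists q\, (D(q,q) \land D(v,v)))) \lor (\forall p\, D(p,p))
Push ¬ through the quantifiers and connectives to reach negation normal form:
  (\exists q\, \forall z\, (\neg M(z,z) \lor \neg M(q,q))) \lor (\exists z\, \neg T(z)) \lor (\exists v\, \forall q\, (\neg D(q,q) \lor \neg D(v,v))) \lor (\forall p\, D(p,p))
Standardize variables apart so no two quantifiers bind the same name: z↦w1, q↦x1.
  (\exists q\, \forall z\, (\neg M(z,z) \lor \neg M(q,q))) \lor (\exists w1\, \neg T(w1)) \lor (\exists v\, \forall x1\, (\neg D(x1,x1) \lor \neg D(v,v))) \lor (\forall p\, D(p,p))
Finally move all quantifiers to the prefix:
  \exists q\, \forall z\, \exists w1\, \exists v\, \forall x1\, \forall p\, (\neg M(z,z) \lor \neg M(q,q) \lor \neg T(w1) \lor \neg D(x1,x1) \lor \neg D(v,v) \lor D(p,p))
The prefix is \exists q \forall z \exists w1 \exists v \forall x1 \forall p: 3 universal, 3 existential.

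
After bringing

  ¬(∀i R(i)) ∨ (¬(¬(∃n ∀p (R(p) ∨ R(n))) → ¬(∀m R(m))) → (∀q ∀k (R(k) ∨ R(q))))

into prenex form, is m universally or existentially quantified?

Rewrite implications/biconditionals: A → B as ¬A ∨ B.
  ¬(∀i R(i)) ∨ ¬¬(¬¬(∃n ∀p (R(p) ∨ R(n))) ∨ ¬(∀m R(m))) ∨ (∀q ∀k (R(k) ∨ R(q)))
Push ¬ through the quantifiers and connectives to reach negation normal form:
  (∃i ¬R(i)) ∨ (∃n ∀p (R(p) ∨ R(n))) ∨ (∃m ¬R(m)) ∨ (∀q ∀k (R(k) ∨ R(q)))
All bound variables are already distinct, so no renaming is needed.
Finally move all quantifiers to the prefix:
  ∃i ∃n ∀p ∃m ∀q ∀k (¬R(i) ∨ R(p) ∨ R(n) ∨ ¬R(m) ∨ R(k) ∨ R(q))
The quantifier ∀m sits under an odd number of negations (counting the antecedent side of each →), so it flips to ∃m.

existential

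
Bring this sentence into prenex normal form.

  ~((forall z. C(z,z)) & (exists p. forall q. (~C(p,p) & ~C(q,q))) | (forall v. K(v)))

exists z. forall p. exists q. exists v. ((~C(z,z) | C(p,p) | C(q,q)) & ~K(v))

Drive negations inward (¬∀x A ≡ ∃x ¬A, ¬∃x A ≡ ∀x ¬A, De Morgan for ∧/∨):
  ((exists z. ~C(z,z)) | (forall p. exists q. (C(p,p) | C(q,q)))) & (exists v. ~K(v))
All bound variables are already distinct, so no renaming is needed.
Extract every quantifier outward, since the variables are now distinct and don't occur free across branches:
  exists z. forall p. exists q. exists v. ((~C(z,z) | C(p,p) | C(q,q)) & ~K(v))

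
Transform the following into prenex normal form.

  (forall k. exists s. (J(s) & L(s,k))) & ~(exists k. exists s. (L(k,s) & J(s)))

forall k. exists s. forall v. forall v1. (J(s) & L(s,k) & (~L(v,v1) | ~J(v1)))

Drive negations inward (¬∀x A ≡ ∃x ¬A, ¬∃x A ≡ ∀x ¬A, De Morgan for ∧/∨):
  (forall k. exists s. (J(s) & L(s,k))) & (forall k. forall s. (~L(k,s) | ~J(s)))
Standardize variables apart so no two quantifiers bind the same name: k↦v, s↦v1.
  (forall k. exists s. (J(s) & L(s,k))) & (forall v. forall v1. (~L(v,v1) | ~J(v1)))
Extract every quantifier outward, since the variables are now distinct and don't occur free across branches:
  forall k. exists s. forall v. forall v1. (J(s) & L(s,k) & (~L(v,v1) | ~J(v1)))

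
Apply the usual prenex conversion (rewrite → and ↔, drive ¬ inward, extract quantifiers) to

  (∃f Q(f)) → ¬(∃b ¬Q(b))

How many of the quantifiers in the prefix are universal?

2

First replace A → B with ¬A ∨ B.
  ¬(∃f Q(f)) ∨ ¬(∃b ¬Q(b))
Move each ¬ inward, flipping quantifiers it crosses:
  (∀f ¬Q(f)) ∨ (∀b Q(b))
All bound variables are already distinct, so no renaming is needed.
Pull the quantifiers to the front (each side's bound variable is not free in the other side):
  ∀f ∀b (¬Q(f) ∨ Q(b))
The prefix is ∀f ∀b: 2 universal, 0 existential.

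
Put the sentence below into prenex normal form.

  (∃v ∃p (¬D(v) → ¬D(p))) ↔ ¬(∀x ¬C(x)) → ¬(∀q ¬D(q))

Eliminate → and ↔ using ¬ and ∨; A ↔ B as (¬A ∨ B) ∧ (¬B ∨ A).
  (¬(∃v ∃p (¬¬D(v) ∨ ¬D(p))) ∨ ¬¬(∀x ¬C(x)) ∨ ¬(∀q ¬D(q))) ∧ (¬(¬¬(∀x ¬C(x)) ∨ ¬(∀q ¬D(q))) ∨ (∃v ∃p (¬¬D(v) ∨ ¬D(p))))
Drive negations inward (¬∀x A ≡ ∃x ¬A, ¬∃x A ≡ ∀x ¬A, De Morgan for ∧/∨):
  ((∀v ∀p (¬D(v) ∧ D(p))) ∨ (∀x ¬C(x)) ∨ (∃q D(q))) ∧ ((∃x C(x)) ∧ (∀q ¬D(q)) ∨ (∃v ∃p (D(v) ∨ ¬D(p))))
Standardize variables apart so no two quantifiers bind the same name: x↦c, q↦t, v↦z1, p↦w.
  ((∀v ∀p (¬D(v) ∧ D(p))) ∨ (∀x ¬C(x)) ∨ (∃q D(q))) ∧ ((∃c C(c)) ∧ (∀t ¬D(t)) ∨ (∃z1 ∃w (D(z1) ∨ ¬D(w))))
Finally move all quantifiers to the prefix:
  ∀v ∀p ∀x ∃q ∃c ∀t ∃z1 ∃w ((¬D(v) ∧ D(p) ∨ ¬C(x) ∨ D(q)) ∧ (C(c) ∧ ¬D(t) ∨ D(z1) ∨ ¬D(w)))

∀v ∀p ∀x ∃q ∃c ∀t ∃z1 ∃w ((¬D(v) ∧ D(p) ∨ ¬C(x) ∨ D(q)) ∧ (C(c) ∧ ¬D(t) ∨ D(z1) ∨ ¬D(w)))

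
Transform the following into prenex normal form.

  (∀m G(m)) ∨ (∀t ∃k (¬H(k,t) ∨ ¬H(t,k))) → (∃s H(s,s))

∃m ∃t ∀k ∃s (¬G(m) ∧ H(k,t) ∧ H(t,k) ∨ H(s,s))

Rewrite implications/biconditionals: A → B as ¬A ∨ B.
  ¬((∀m G(m)) ∨ (∀t ∃k (¬H(k,t) ∨ ¬H(t,k)))) ∨ (∃s H(s,s))
Push ¬ through the quantifiers and connectives to reach negation normal form:
  (∃m ¬G(m)) ∧ (∃t ∀k (H(k,t) ∧ H(t,k))) ∨ (∃s H(s,s))
All bound variables are already distinct, so no renaming is needed.
Finally move all quantifiers to the prefix:
  ∃m ∃t ∀k ∃s (¬G(m) ∧ H(k,t) ∧ H(t,k) ∨ H(s,s))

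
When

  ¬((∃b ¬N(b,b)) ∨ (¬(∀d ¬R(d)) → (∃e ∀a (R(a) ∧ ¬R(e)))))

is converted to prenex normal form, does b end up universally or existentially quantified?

Eliminate → and ↔ using ¬ and ∨.
  ¬((∃b ¬N(b,b)) ∨ ¬¬(∀d ¬R(d)) ∨ (∃e ∀a (R(a) ∧ ¬R(e))))
Drive negations inward (¬∀x A ≡ ∃x ¬A, ¬∃x A ≡ ∀x ¬A, De Morgan for ∧/∨):
  (∀b N(b,b)) ∧ (∃d R(d)) ∧ (∀e ∃a (¬R(a) ∨ R(e)))
All bound variables are already distinct, so no renaming is needed.
Extract every quantifier outward, since the variables are now distinct and don't occur free across branches:
  ∀b ∃d ∀e ∃a (N(b,b) ∧ R(d) ∧ (¬R(a) ∨ R(e)))
The quantifier ∃b sits under an odd number of negations (counting the antecedent side of each →), so it flips to ∀b.

universal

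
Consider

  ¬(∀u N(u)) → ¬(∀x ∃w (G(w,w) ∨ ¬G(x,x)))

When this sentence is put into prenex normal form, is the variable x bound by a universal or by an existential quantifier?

existential

Eliminate → and ↔ using ¬ and ∨.
  ¬¬(∀u N(u)) ∨ ¬(∀x ∃w (G(w,w) ∨ ¬G(x,x)))
Drive negations inward (¬∀x A ≡ ∃x ¬A, ¬∃x A ≡ ∀x ¬A, De Morgan for ∧/∨):
  (∀u N(u)) ∨ (∃x ∀w (¬G(w,w) ∧ G(x,x)))
All bound variables are already distinct, so no renaming is needed.
Extract every quantifier outward, since the variables are now distinct and don't occur free across branches:
  ∀u ∃x ∀w (N(u) ∨ ¬G(w,w) ∧ G(x,x))
The quantifier ∀x sits under an odd number of negations (counting the antecedent side of each →), so it flips to ∃x.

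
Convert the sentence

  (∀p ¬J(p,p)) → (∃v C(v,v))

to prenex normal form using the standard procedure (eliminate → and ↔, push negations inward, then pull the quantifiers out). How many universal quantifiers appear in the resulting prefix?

0

Eliminate → and ↔ using ¬ and ∨.
  ¬(∀p ¬J(p,p)) ∨ (∃v C(v,v))
Move each ¬ inward, flipping quantifiers it crosses:
  (∃p J(p,p)) ∨ (∃v C(v,v))
All bound variables are already distinct, so no renaming is needed.
Finally move all quantifiers to the prefix:
  ∃p ∃v (J(p,p) ∨ C(v,v))
The prefix is ∃p ∃v: 0 universal, 2 existential.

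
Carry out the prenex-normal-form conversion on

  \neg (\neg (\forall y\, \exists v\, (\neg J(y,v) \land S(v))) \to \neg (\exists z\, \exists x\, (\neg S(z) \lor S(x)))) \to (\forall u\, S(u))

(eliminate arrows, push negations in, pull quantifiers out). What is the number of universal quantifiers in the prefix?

First replace A → B with ¬A ∨ B.
  \neg \neg (\neg \neg (\forall y\, \exists v\, (\neg J(y,v) \land S(v))) \lor \neg (\exists z\, \exists x\, (\neg S(z) \lor S(x)))) \lor (\forall u\, S(u))
Move each ¬ inward, flipping quantifiers it crosses:
  (\forall y\, \exists v\, (\neg J(y,v) \land S(v))) \lor (\forall z\, \forall x\, (S(z) \land \neg S(x))) \lor (\forall u\, S(u))
All bound variables are already distinct, so no renaming is needed.
Pull the quantifiers to the front (each side's bound variable is not free in the other side):
  \forall y\, \exists v\, \forall z\, \forall x\, \forall u\, (\neg J(y,v) \land S(v) \lor S(z) \land \neg S(x) \lor S(u))
The prefix is \forall y \exists v \forall z \forall x \forall u: 4 universal, 1 existential.

4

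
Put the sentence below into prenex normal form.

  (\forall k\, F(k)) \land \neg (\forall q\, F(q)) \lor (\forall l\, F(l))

Push ¬ through the quantifiers and connectives to reach negation normal form:
  (\forall k\, F(k)) \land (\exists q\, \neg F(q)) \lor (\forall l\, F(l))
All bound variables are already distinct, so no renaming is needed.
Finally move all quantifiers to the prefix:
  \forall k\, \exists q\, \forall l\, (F(k) \land \neg F(q) \lor F(l))

\forall k\, \exists q\, \forall l\, (F(k) \land \neg F(q) \lor F(l))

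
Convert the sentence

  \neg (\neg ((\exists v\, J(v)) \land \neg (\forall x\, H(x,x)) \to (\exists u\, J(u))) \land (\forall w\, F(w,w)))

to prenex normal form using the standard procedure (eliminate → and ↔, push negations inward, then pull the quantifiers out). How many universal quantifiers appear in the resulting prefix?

2

Rewrite implications/biconditionals: A → B as ¬A ∨ B.
  \neg (\neg (\neg ((\exists v\, J(v)) \land \neg (\forall x\, H(x,x))) \lor (\exists u\, J(u))) \land (\forall w\, F(w,w)))
Move each ¬ inward, flipping quantifiers it crosses:
  (\forall v\, \neg J(v)) \lor (\forall x\, H(x,x)) \lor (\exists u\, J(u)) \lor (\exists w\, \neg F(w,w))
Pull the quantifiers to the front (each side's bound variable is not free in the other side):
  \forall v\, \forall x\, \exists u\, \exists w\, (\neg J(v) \lor H(x,x) \lor J(u) \lor \neg F(w,w))
The prefix is \forall v \forall x \exists u \exists w: 2 universal, 2 existential.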